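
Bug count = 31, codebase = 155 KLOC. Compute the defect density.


Defect density = defects / KLOC
Defect density = 31 / 155
Defect density = 0.2 defects/KLOC

0.2 defects/KLOC


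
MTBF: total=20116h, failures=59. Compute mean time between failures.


Formula: MTBF = Total operating time / Number of failures
MTBF = 20116 / 59
MTBF = 340.95 hours

340.95 hours


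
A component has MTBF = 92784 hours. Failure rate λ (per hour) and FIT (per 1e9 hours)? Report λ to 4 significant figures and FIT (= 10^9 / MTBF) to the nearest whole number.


Formula: λ = 1 / MTBF; FIT = λ × 1e9 = 1e9 / MTBF
λ = 1 / 92784 ≈ 1.078e-05 failures/hour
FIT = 1e9 / 92784 ≈ 10778 failures per 1e9 hours (nearest whole number)

λ = 1.078e-05 /h, FIT = 10778


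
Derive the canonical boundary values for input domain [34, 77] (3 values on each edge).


Range: [34, 77]
Boundaries: just below min, min, min+1, max-1, max, just above max
Values: [33, 34, 35, 76, 77, 78]

[33, 34, 35, 76, 77, 78]


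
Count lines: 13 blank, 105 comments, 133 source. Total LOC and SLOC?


Total LOC = blank + comment + code
Total LOC = 13 + 105 + 133 = 251
SLOC (source only) = code = 133

Total LOC: 251, SLOC: 133


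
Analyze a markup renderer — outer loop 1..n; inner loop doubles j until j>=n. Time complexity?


Reasoning: linear outer times logarithmic inner
Complexity: O(n log n)

O(n log n)


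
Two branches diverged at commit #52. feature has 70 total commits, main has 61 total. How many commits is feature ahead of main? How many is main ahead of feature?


Common ancestor: commit #52
feature commits after divergence: 70 - 52 = 18
main commits after divergence: 61 - 52 = 9
feature is 18 commits ahead of main
main is 9 commits ahead of feature

feature ahead: 18, main ahead: 9


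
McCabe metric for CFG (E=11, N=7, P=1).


Formula: V(G) = E - N + 2P
V(G) = 11 - 7 + 2*1
V(G) = 4 + 2
V(G) = 6

6


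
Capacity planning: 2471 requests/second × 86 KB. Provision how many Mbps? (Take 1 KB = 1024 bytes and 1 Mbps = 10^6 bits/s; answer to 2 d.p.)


Formula: Mbps = payload_bytes * RPS * 8 / 1e6
Payload per request = 86 KB = 86 * 1024 = 88064 bytes
Total bytes/sec = 88064 * 2471 = 217606144
Total bits/sec = 217606144 * 8 = 1740849152
Mbps = 1740849152 / 1e6 = 1740.85

1740.85 Mbps


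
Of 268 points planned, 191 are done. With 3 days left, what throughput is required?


Formula: Required rate = Remaining points / Days left
Remaining = 268 - 191 = 77 points
Required rate = 77 / 3 = 25.67 points/day

25.67 points/day


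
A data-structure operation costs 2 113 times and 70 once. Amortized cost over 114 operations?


Formula: Amortized cost = Total cost / Operations
Total cost = (113 * 2) + (1 * 70)
Total cost = 226 + 70 = 296
Amortized = 296 / 114 = 2.5965

2.5965


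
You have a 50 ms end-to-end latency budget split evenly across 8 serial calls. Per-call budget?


Formula: per_stage = total_budget / stages
per_stage = 50 / 8
per_stage = 6.25 ms

6.25 ms


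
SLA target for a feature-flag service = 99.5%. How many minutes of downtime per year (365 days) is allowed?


Formula: allowed downtime = period * (100 - SLA) / 100
Period (year (365 days)) = 525600 minutes
Unavailability fraction = (100 - 99.5) / 100
Allowed downtime = 525600 * (100 - 99.5) / 100
Allowed downtime = 2628.0 minutes

2628.0 minutes


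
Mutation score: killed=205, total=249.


Mutation score = killed / total * 100
Mutation score = 205 / 249 * 100
Mutation score = 82.33%

82.33%


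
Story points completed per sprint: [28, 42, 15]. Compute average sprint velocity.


Formula: Avg velocity = Total points / Number of sprints
Points: [28, 42, 15]
Sum = 28 + 42 + 15 = 85
Avg velocity = 85 / 3 = 28.33 points/sprint

28.33 points/sprint


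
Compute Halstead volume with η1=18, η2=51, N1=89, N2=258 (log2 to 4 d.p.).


Formula: V = N * log2(η), where N = N1 + N2 and η = η1 + η2
η = 18 + 51 = 69
N = 89 + 258 = 347
log2(69) ≈ 6.1085
V = 347 * 6.1085 = 2119.65

2119.65


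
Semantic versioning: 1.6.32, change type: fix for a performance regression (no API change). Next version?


Current: 1.6.32
Change category: 'fix for a performance regression (no API change)' → patch bump
SemVer rule: patch bump → increment PATCH (MAJOR and MINOR unchanged)
New: 1.6.33

1.6.33


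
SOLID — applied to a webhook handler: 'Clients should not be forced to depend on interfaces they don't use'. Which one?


This describes the Interface Segregation Principle (ISP)

Interface Segregation Principle (ISP)


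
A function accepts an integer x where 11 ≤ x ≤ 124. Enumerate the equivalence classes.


Valid range: [11, 124]
Class 1: x < 11 — invalid
Class 2: 11 ≤ x ≤ 124 — valid
Class 3: x > 124 — invalid
Total equivalence classes: 3

3 equivalence classes


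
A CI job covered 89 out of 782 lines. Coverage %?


Coverage = covered / total * 100
Coverage = 89 / 782 * 100
Coverage = 11.38%

11.38%


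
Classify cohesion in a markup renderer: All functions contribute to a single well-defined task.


Reasoning: Best: single purpose
Type: Functional cohesion

Functional cohesion


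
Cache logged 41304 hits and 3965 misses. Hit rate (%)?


Formula: hit rate = hits / (hits + misses) * 100
hit rate = 41304 / (41304 + 3965) * 100
hit rate = 41304 / 45269 * 100
hit rate = 91.24%

91.24%


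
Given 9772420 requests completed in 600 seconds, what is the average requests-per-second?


Formula: throughput = requests / seconds
throughput = 9772420 / 600
throughput = 16287.37 requests/second

16287.37 requests/second


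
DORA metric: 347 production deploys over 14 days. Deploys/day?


Formula: deployments per day = releases / days
= 347 / 14
= 24.786 deploys/day
(equivalently, 173.5 deploys/week)

24.786 deploys/day


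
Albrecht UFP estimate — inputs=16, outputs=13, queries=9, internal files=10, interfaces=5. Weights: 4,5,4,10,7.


UFP = EI*4 + EO*5 + EQ*4 + ILF*10 + EIF*7
UFP = 16*4 + 13*5 + 9*4 + 10*10 + 5*7
UFP = 64 + 65 + 36 + 100 + 35
UFP = 300

300


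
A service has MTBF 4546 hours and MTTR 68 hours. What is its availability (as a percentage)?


Availability = MTBF / (MTBF + MTTR)
Availability = 4546 / (4546 + 68)
Availability = 4546 / 4614
Availability = 98.5262%

98.5262%


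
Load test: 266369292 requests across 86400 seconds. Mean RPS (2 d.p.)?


Formula: throughput = requests / seconds
throughput = 266369292 / 86400
throughput = 3082.98 requests/second

3082.98 requests/second


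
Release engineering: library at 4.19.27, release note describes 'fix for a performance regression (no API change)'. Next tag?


Current: 4.19.27
Change category: 'fix for a performance regression (no API change)' → patch bump
SemVer rule: patch bump → increment PATCH (MAJOR and MINOR unchanged)
New: 4.19.28

4.19.28


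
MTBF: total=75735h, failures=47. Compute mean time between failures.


Formula: MTBF = Total operating time / Number of failures
MTBF = 75735 / 47
MTBF = 1611.38 hours

1611.38 hours


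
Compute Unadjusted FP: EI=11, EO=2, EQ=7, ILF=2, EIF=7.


UFP = EI*4 + EO*5 + EQ*4 + ILF*10 + EIF*7
UFP = 11*4 + 2*5 + 7*4 + 2*10 + 7*7
UFP = 44 + 10 + 28 + 20 + 49
UFP = 151

151


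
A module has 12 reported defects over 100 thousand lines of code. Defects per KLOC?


Defect density = defects / KLOC
Defect density = 12 / 100
Defect density = 0.12 defects/KLOC

0.12 defects/KLOC


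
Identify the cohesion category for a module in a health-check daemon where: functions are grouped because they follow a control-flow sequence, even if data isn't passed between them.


Reasoning: Grouped by order of execution within a routine, not by data flow
Type: Procedural cohesion

Procedural cohesion


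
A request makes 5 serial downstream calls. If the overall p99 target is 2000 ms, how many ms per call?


Formula: per_stage = total_budget / stages
per_stage = 2000 / 5
per_stage = 400.0 ms

400.0 ms


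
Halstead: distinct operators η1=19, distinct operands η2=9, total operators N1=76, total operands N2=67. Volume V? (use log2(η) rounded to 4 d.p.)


Formula: V = N * log2(η), where N = N1 + N2 and η = η1 + η2
η = 19 + 9 = 28
N = 76 + 67 = 143
log2(28) ≈ 4.8074
V = 143 * 4.8074 = 687.46

687.46


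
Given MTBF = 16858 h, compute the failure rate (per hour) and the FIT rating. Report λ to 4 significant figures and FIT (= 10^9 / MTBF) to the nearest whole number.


Formula: λ = 1 / MTBF; FIT = λ × 1e9 = 1e9 / MTBF
λ = 1 / 16858 ≈ 5.932e-05 failures/hour
FIT = 1e9 / 16858 ≈ 59319 failures per 1e9 hours (nearest whole number)

λ = 5.932e-05 /h, FIT = 59319


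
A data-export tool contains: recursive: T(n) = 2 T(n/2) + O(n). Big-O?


Reasoning: master theorem case 2 (merge-sort recurrence)
Complexity: O(n log n)

O(n log n)


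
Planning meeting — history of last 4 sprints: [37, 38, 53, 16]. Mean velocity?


Formula: Avg velocity = Total points / Number of sprints
Points: [37, 38, 53, 16]
Sum = 37 + 38 + 53 + 16 = 144
Avg velocity = 144 / 4 = 36.0 points/sprint

36.0 points/sprint


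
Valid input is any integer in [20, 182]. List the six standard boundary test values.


Range: [20, 182]
Boundaries: just below min, min, min+1, max-1, max, just above max
Values: [19, 20, 21, 181, 182, 183]

[19, 20, 21, 181, 182, 183]


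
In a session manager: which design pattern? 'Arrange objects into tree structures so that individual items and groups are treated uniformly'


This matches the Composite pattern

Composite


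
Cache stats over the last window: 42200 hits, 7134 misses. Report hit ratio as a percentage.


Formula: hit rate = hits / (hits + misses) * 100
hit rate = 42200 / (42200 + 7134) * 100
hit rate = 42200 / 49334 * 100
hit rate = 85.54%

85.54%


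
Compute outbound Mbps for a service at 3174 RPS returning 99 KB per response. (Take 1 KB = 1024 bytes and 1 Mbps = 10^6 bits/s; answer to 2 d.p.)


Formula: Mbps = payload_bytes * RPS * 8 / 1e6
Payload per request = 99 KB = 99 * 1024 = 101376 bytes
Total bytes/sec = 101376 * 3174 = 321767424
Total bits/sec = 321767424 * 8 = 2574139392
Mbps = 2574139392 / 1e6 = 2574.14

2574.14 Mbps


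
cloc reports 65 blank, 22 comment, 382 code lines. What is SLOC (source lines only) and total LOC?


Total LOC = blank + comment + code
Total LOC = 65 + 22 + 382 = 469
SLOC (source only) = code = 382

Total LOC: 469, SLOC: 382


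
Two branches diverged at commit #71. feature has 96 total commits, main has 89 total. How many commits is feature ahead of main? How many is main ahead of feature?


Common ancestor: commit #71
feature commits after divergence: 96 - 71 = 25
main commits after divergence: 89 - 71 = 18
feature is 25 commits ahead of main
main is 18 commits ahead of feature

feature ahead: 25, main ahead: 18


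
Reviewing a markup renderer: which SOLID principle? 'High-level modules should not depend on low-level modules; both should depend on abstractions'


This describes the Dependency Inversion Principle (DIP)

Dependency Inversion Principle (DIP)


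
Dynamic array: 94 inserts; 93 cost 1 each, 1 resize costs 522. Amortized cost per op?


Formula: Amortized cost = Total cost / Operations
Total cost = (93 * 1) + (1 * 522)
Total cost = 93 + 522 = 615
Amortized = 615 / 94 = 6.5426

6.5426


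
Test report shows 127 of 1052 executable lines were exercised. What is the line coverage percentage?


Coverage = covered / total * 100
Coverage = 127 / 1052 * 100
Coverage = 12.07%

12.07%


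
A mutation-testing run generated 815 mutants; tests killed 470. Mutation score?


Mutation score = killed / total * 100
Mutation score = 470 / 815 * 100
Mutation score = 57.67%

57.67%


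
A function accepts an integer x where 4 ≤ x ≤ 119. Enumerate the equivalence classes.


Valid range: [4, 119]
Class 1: x < 4 — invalid
Class 2: 4 ≤ x ≤ 119 — valid
Class 3: x > 119 — invalid
Total equivalence classes: 3

3 equivalence classes


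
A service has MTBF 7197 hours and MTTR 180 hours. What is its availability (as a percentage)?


Availability = MTBF / (MTBF + MTTR)
Availability = 7197 / (7197 + 180)
Availability = 7197 / 7377
Availability = 97.56%

97.56%


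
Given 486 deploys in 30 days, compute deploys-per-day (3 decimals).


Formula: deployments per day = releases / days
= 486 / 30
= 16.2 deploys/day
(equivalently, 113.4 deploys/week)

16.2 deploys/day


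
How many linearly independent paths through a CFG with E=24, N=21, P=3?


Formula: V(G) = E - N + 2P
V(G) = 24 - 21 + 2*3
V(G) = 3 + 6
V(G) = 9

9


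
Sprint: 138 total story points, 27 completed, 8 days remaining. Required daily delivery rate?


Formula: Required rate = Remaining points / Days left
Remaining = 138 - 27 = 111 points
Required rate = 111 / 8 = 13.88 points/day

13.88 points/day


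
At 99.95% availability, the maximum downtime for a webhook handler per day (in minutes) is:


Formula: allowed downtime = period * (100 - SLA) / 100
Period (day) = 1440 minutes
Unavailability fraction = (100 - 99.95) / 100
Allowed downtime = 1440 * (100 - 99.95) / 100
Allowed downtime = 0.72 minutes

0.72 minutes


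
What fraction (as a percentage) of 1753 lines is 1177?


Coverage = covered / total * 100
Coverage = 1177 / 1753 * 100
Coverage = 67.14%

67.14%


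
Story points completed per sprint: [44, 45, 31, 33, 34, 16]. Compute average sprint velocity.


Formula: Avg velocity = Total points / Number of sprints
Points: [44, 45, 31, 33, 34, 16]
Sum = 44 + 45 + 31 + 33 + 34 + 16 = 203
Avg velocity = 203 / 6 = 33.83 points/sprint

33.83 points/sprint


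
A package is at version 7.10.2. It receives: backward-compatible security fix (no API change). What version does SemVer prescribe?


Current: 7.10.2
Change category: 'backward-compatible security fix (no API change)' → patch bump
SemVer rule: patch bump → increment PATCH (MAJOR and MINOR unchanged)
New: 7.10.3

7.10.3


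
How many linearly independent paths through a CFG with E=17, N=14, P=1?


Formula: V(G) = E - N + 2P
V(G) = 17 - 14 + 2*1
V(G) = 3 + 2
V(G) = 5

5


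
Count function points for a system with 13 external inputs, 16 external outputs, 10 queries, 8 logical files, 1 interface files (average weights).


UFP = EI*4 + EO*5 + EQ*4 + ILF*10 + EIF*7
UFP = 13*4 + 16*5 + 10*4 + 8*10 + 1*7
UFP = 52 + 80 + 40 + 80 + 7
UFP = 259

259


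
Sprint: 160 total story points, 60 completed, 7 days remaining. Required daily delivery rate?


Formula: Required rate = Remaining points / Days left
Remaining = 160 - 60 = 100 points
Required rate = 100 / 7 = 14.29 points/day

14.29 points/day


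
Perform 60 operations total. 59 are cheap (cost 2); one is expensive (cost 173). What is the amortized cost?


Formula: Amortized cost = Total cost / Operations
Total cost = (59 * 2) + (1 * 173)
Total cost = 118 + 173 = 291
Amortized = 291 / 60 = 4.85

4.85


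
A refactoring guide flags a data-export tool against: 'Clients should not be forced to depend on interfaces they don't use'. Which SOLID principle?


This describes the Interface Segregation Principle (ISP)

Interface Segregation Principle (ISP)


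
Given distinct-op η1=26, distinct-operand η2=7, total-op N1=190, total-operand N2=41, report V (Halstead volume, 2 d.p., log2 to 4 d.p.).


Formula: V = N * log2(η), where N = N1 + N2 and η = η1 + η2
η = 26 + 7 = 33
N = 190 + 41 = 231
log2(33) ≈ 5.0444
V = 231 * 5.0444 = 1165.26

1165.26


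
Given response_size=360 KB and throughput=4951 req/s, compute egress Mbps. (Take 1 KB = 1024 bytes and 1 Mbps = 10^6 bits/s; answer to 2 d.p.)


Formula: Mbps = payload_bytes * RPS * 8 / 1e6
Payload per request = 360 KB = 360 * 1024 = 368640 bytes
Total bytes/sec = 368640 * 4951 = 1825136640
Total bits/sec = 1825136640 * 8 = 14601093120
Mbps = 14601093120 / 1e6 = 14601.09

14601.09 Mbps


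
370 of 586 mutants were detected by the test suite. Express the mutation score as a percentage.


Mutation score = killed / total * 100
Mutation score = 370 / 586 * 100
Mutation score = 63.14%

63.14%


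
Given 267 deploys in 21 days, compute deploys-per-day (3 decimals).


Formula: deployments per day = releases / days
= 267 / 21
= 12.714 deploys/day
(equivalently, 89.0 deploys/week)

12.714 deploys/day


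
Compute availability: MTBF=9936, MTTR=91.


Availability = MTBF / (MTBF + MTTR)
Availability = 9936 / (9936 + 91)
Availability = 9936 / 10027
Availability = 99.0925%

99.0925%


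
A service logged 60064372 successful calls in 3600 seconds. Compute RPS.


Formula: throughput = requests / seconds
throughput = 60064372 / 3600
throughput = 16684.55 requests/second

16684.55 requests/second


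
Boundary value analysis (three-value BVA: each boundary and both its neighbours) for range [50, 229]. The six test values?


Range: [50, 229]
Boundaries: just below min, min, min+1, max-1, max, just above max
Values: [49, 50, 51, 228, 229, 230]

[49, 50, 51, 228, 229, 230]


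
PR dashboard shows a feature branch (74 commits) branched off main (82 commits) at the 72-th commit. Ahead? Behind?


Common ancestor: commit #72
feature commits after divergence: 74 - 72 = 2
main commits after divergence: 82 - 72 = 10
feature is 2 commits ahead of main
main is 10 commits ahead of feature

feature ahead: 2, main ahead: 10


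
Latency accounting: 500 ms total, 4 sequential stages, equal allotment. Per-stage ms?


Formula: per_stage = total_budget / stages
per_stage = 500 / 4
per_stage = 125.0 ms

125.0 ms


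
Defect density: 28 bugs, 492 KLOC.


Defect density = defects / KLOC
Defect density = 28 / 492
Defect density = 0.057 defects/KLOC

0.057 defects/KLOC


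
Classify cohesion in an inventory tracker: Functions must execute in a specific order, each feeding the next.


Reasoning: Output of one is input to next
Type: Sequential cohesion

Sequential cohesion


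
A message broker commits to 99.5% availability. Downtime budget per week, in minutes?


Formula: allowed downtime = period * (100 - SLA) / 100
Period (week) = 10080 minutes
Unavailability fraction = (100 - 99.5) / 100
Allowed downtime = 10080 * (100 - 99.5) / 100
Allowed downtime = 50.4 minutes

50.4 minutes


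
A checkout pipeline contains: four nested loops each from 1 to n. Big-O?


Reasoning: four levels of nesting
Complexity: O(n^4)

O(n^4)


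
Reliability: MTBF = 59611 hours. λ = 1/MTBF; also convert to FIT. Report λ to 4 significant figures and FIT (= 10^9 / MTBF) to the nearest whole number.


Formula: λ = 1 / MTBF; FIT = λ × 1e9 = 1e9 / MTBF
λ = 1 / 59611 ≈ 1.678e-05 failures/hour
FIT = 1e9 / 59611 ≈ 16775 failures per 1e9 hours (nearest whole number)

λ = 1.678e-05 /h, FIT = 16775


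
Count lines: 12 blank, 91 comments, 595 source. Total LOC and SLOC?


Total LOC = blank + comment + code
Total LOC = 12 + 91 + 595 = 698
SLOC (source only) = code = 595

Total LOC: 698, SLOC: 595


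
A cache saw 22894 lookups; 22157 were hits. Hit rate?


Formula: hit rate = hits / (hits + misses) * 100
hit rate = 22157 / (22157 + 737) * 100
hit rate = 22157 / 22894 * 100
hit rate = 96.78%

96.78%


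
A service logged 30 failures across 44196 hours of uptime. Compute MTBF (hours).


Formula: MTBF = Total operating time / Number of failures
MTBF = 44196 / 30
MTBF = 1473.2 hours

1473.2 hours


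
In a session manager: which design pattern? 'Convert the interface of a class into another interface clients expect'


This matches the Adapter pattern

Adapter


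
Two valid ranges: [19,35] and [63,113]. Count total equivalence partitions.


Valid ranges: [19,35] and [63,113]
Class 1: x < 19 — invalid
Class 2: 19 ≤ x ≤ 35 — valid
Class 3: 35 < x < 63 — invalid (gap between ranges)
Class 4: 63 ≤ x ≤ 113 — valid
Class 5: x > 113 — invalid
Total equivalence classes: 5

5 equivalence classes


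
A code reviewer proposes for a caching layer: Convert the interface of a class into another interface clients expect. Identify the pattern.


This matches the Adapter pattern

Adapter


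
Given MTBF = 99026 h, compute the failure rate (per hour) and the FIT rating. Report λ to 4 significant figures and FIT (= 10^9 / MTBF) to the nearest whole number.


Formula: λ = 1 / MTBF; FIT = λ × 1e9 = 1e9 / MTBF
λ = 1 / 99026 ≈ 1.010e-05 failures/hour
FIT = 1e9 / 99026 ≈ 10098 failures per 1e9 hours (nearest whole number)

λ = 1.010e-05 /h, FIT = 10098


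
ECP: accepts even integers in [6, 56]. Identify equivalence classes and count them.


Constraint: even integers in [6, 56]
Class 1: x < 6 — out-of-range invalid
Class 2: x in [6,56] but odd — wrong type invalid
Class 3: x in [6,56] and even — valid
Class 4: x > 56 — out-of-range invalid
Total equivalence classes: 4

4 equivalence classes


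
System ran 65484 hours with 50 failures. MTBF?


Formula: MTBF = Total operating time / Number of failures
MTBF = 65484 / 50
MTBF = 1309.68 hours

1309.68 hours


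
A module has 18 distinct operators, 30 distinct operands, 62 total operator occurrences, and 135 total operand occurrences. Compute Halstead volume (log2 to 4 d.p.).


Formula: V = N * log2(η), where N = N1 + N2 and η = η1 + η2
η = 18 + 30 = 48
N = 62 + 135 = 197
log2(48) ≈ 5.5850
V = 197 * 5.5850 = 1100.25

1100.25


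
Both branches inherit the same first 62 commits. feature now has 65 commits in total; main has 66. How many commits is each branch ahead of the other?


Common ancestor: commit #62
feature commits after divergence: 65 - 62 = 3
main commits after divergence: 66 - 62 = 4
feature is 3 commits ahead of main
main is 4 commits ahead of feature

feature ahead: 3, main ahead: 4


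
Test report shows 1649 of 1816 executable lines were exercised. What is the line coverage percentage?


Coverage = covered / total * 100
Coverage = 1649 / 1816 * 100
Coverage = 90.8%

90.8%


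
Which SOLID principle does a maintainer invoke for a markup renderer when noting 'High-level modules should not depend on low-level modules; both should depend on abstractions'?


This describes the Dependency Inversion Principle (DIP)

Dependency Inversion Principle (DIP)


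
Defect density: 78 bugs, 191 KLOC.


Defect density = defects / KLOC
Defect density = 78 / 191
Defect density = 0.408 defects/KLOC

0.408 defects/KLOC


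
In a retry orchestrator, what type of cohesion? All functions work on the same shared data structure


Reasoning: Functions share data
Type: Communicational cohesion

Communicational cohesion


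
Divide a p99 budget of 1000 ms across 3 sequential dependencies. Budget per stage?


Formula: per_stage = total_budget / stages
per_stage = 1000 / 3
per_stage = 333.33 ms

333.33 ms


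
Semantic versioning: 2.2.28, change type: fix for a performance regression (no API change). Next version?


Current: 2.2.28
Change category: 'fix for a performance regression (no API change)' → patch bump
SemVer rule: patch bump → increment PATCH (MAJOR and MINOR unchanged)
New: 2.2.29

2.2.29


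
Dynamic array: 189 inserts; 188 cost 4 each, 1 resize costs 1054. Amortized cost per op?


Formula: Amortized cost = Total cost / Operations
Total cost = (188 * 4) + (1 * 1054)
Total cost = 752 + 1054 = 1806
Amortized = 1806 / 189 = 9.5556

9.5556


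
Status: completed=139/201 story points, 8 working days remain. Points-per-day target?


Formula: Required rate = Remaining points / Days left
Remaining = 201 - 139 = 62 points
Required rate = 62 / 8 = 7.75 points/day

7.75 points/day


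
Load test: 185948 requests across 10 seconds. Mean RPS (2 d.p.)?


Formula: throughput = requests / seconds
throughput = 185948 / 10
throughput = 18594.8 requests/second

18594.8 requests/second


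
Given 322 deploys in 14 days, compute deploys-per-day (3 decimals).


Formula: deployments per day = releases / days
= 322 / 14
= 23.0 deploys/day
(equivalently, 161.0 deploys/week)

23.0 deploys/day


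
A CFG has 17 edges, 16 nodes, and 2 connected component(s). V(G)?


Formula: V(G) = E - N + 2P
V(G) = 17 - 16 + 2*2
V(G) = 1 + 4
V(G) = 5

5


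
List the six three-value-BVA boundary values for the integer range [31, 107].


Range: [31, 107]
Boundaries: just below min, min, min+1, max-1, max, just above max
Values: [30, 31, 32, 106, 107, 108]

[30, 31, 32, 106, 107, 108]


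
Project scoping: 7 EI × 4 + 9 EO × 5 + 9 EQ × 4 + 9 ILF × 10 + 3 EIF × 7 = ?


UFP = EI*4 + EO*5 + EQ*4 + ILF*10 + EIF*7
UFP = 7*4 + 9*5 + 9*4 + 9*10 + 3*7
UFP = 28 + 45 + 36 + 90 + 21
UFP = 220

220


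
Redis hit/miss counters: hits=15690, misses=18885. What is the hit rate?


Formula: hit rate = hits / (hits + misses) * 100
hit rate = 15690 / (15690 + 18885) * 100
hit rate = 15690 / 34575 * 100
hit rate = 45.38%

45.38%


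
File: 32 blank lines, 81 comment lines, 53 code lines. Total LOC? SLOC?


Total LOC = blank + comment + code
Total LOC = 32 + 81 + 53 = 166
SLOC (source only) = code = 53

Total LOC: 166, SLOC: 53


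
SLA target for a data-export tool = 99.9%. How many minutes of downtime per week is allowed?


Formula: allowed downtime = period * (100 - SLA) / 100
Period (week) = 10080 minutes
Unavailability fraction = (100 - 99.9) / 100
Allowed downtime = 10080 * (100 - 99.9) / 100
Allowed downtime = 10.08 minutes

10.08 minutes


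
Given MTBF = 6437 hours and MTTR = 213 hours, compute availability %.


Availability = MTBF / (MTBF + MTTR)
Availability = 6437 / (6437 + 213)
Availability = 6437 / 6650
Availability = 96.797%

96.797%


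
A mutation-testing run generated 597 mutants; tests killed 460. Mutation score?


Mutation score = killed / total * 100
Mutation score = 460 / 597 * 100
Mutation score = 77.05%

77.05%


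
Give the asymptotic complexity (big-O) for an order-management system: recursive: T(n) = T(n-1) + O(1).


Reasoning: linear recursion with constant work per frame
Complexity: O(n)

O(n)


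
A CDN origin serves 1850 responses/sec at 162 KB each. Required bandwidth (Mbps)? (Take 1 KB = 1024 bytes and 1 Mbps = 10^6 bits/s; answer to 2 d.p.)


Formula: Mbps = payload_bytes * RPS * 8 / 1e6
Payload per request = 162 KB = 162 * 1024 = 165888 bytes
Total bytes/sec = 165888 * 1850 = 306892800
Total bits/sec = 306892800 * 8 = 2455142400
Mbps = 2455142400 / 1e6 = 2455.14

2455.14 Mbps


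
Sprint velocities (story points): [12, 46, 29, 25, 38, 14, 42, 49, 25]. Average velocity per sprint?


Formula: Avg velocity = Total points / Number of sprints
Points: [12, 46, 29, 25, 38, 14, 42, 49, 25]
Sum = 12 + 46 + 29 + 25 + 38 + 14 + 42 + 49 + 25 = 280
Avg velocity = 280 / 9 = 31.11 points/sprint

31.11 points/sprint


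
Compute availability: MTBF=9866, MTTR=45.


Availability = MTBF / (MTBF + MTTR)
Availability = 9866 / (9866 + 45)
Availability = 9866 / 9911
Availability = 99.546%

99.546%


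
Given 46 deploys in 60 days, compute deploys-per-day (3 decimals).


Formula: deployments per day = releases / days
= 46 / 60
= 0.767 deploys/day
(equivalently, 5.37 deploys/week)

0.767 deploys/day


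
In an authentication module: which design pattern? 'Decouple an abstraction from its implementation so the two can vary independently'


This matches the Bridge pattern

Bridge


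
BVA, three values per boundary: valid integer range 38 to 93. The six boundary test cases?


Range: [38, 93]
Boundaries: just below min, min, min+1, max-1, max, just above max
Values: [37, 38, 39, 92, 93, 94]

[37, 38, 39, 92, 93, 94]


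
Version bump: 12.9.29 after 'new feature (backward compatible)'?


Current: 12.9.29
Change category: 'new feature (backward compatible)' → minor bump
SemVer rule: minor bump → increment MINOR, reset PATCH to 0 (MAJOR unchanged)
New: 12.10.0

12.10.0


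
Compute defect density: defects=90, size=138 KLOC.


Defect density = defects / KLOC
Defect density = 90 / 138
Defect density = 0.652 defects/KLOC

0.652 defects/KLOC


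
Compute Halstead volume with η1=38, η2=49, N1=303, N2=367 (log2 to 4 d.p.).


Formula: V = N * log2(η), where N = N1 + N2 and η = η1 + η2
η = 38 + 49 = 87
N = 303 + 367 = 670
log2(87) ≈ 6.4429
V = 670 * 6.4429 = 4316.74

4316.74


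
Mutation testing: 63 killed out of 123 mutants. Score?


Mutation score = killed / total * 100
Mutation score = 63 / 123 * 100
Mutation score = 51.22%

51.22%


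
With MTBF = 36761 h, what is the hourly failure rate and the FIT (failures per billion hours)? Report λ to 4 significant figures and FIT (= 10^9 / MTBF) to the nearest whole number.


Formula: λ = 1 / MTBF; FIT = λ × 1e9 = 1e9 / MTBF
λ = 1 / 36761 ≈ 2.720e-05 failures/hour
FIT = 1e9 / 36761 ≈ 27203 failures per 1e9 hours (nearest whole number)

λ = 2.720e-05 /h, FIT = 27203


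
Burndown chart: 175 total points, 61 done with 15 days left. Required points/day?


Formula: Required rate = Remaining points / Days left
Remaining = 175 - 61 = 114 points
Required rate = 114 / 15 = 7.6 points/day

7.6 points/day


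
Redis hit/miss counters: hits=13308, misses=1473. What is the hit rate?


Formula: hit rate = hits / (hits + misses) * 100
hit rate = 13308 / (13308 + 1473) * 100
hit rate = 13308 / 14781 * 100
hit rate = 90.03%

90.03%


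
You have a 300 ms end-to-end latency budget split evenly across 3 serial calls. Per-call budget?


Formula: per_stage = total_budget / stages
per_stage = 300 / 3
per_stage = 100.0 ms

100.0 ms


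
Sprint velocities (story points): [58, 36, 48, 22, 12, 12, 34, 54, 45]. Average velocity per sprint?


Formula: Avg velocity = Total points / Number of sprints
Points: [58, 36, 48, 22, 12, 12, 34, 54, 45]
Sum = 58 + 36 + 48 + 22 + 12 + 12 + 34 + 54 + 45 = 321
Avg velocity = 321 / 9 = 35.67 points/sprint

35.67 points/sprint


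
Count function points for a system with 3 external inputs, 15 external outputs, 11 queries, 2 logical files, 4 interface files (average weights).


UFP = EI*4 + EO*5 + EQ*4 + ILF*10 + EIF*7
UFP = 3*4 + 15*5 + 11*4 + 2*10 + 4*7
UFP = 12 + 75 + 44 + 20 + 28
UFP = 179

179


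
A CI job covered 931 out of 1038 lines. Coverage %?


Coverage = covered / total * 100
Coverage = 931 / 1038 * 100
Coverage = 89.69%

89.69%


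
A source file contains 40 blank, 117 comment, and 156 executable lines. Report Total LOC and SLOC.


Total LOC = blank + comment + code
Total LOC = 40 + 117 + 156 = 313
SLOC (source only) = code = 156

Total LOC: 313, SLOC: 156


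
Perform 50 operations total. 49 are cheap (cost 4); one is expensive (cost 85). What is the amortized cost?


Formula: Amortized cost = Total cost / Operations
Total cost = (49 * 4) + (1 * 85)
Total cost = 196 + 85 = 281
Amortized = 281 / 50 = 5.62

5.62


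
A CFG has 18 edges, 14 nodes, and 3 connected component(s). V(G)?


Formula: V(G) = E - N + 2P
V(G) = 18 - 14 + 2*3
V(G) = 4 + 6
V(G) = 10

10


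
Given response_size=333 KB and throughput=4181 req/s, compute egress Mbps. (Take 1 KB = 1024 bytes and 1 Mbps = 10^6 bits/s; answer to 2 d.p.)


Formula: Mbps = payload_bytes * RPS * 8 / 1e6
Payload per request = 333 KB = 333 * 1024 = 340992 bytes
Total bytes/sec = 340992 * 4181 = 1425687552
Total bits/sec = 1425687552 * 8 = 11405500416
Mbps = 11405500416 / 1e6 = 11405.5

11405.5 Mbps


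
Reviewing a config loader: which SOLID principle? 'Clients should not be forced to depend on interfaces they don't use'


This describes the Interface Segregation Principle (ISP)

Interface Segregation Principle (ISP)


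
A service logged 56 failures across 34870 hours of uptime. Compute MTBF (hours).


Formula: MTBF = Total operating time / Number of failures
MTBF = 34870 / 56
MTBF = 622.68 hours

622.68 hours


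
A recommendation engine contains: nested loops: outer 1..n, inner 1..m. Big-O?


Reasoning: product of independent bounds
Complexity: O(n*m)

O(n*m)


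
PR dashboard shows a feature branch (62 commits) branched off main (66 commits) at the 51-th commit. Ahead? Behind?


Common ancestor: commit #51
feature commits after divergence: 62 - 51 = 11
main commits after divergence: 66 - 51 = 15
feature is 11 commits ahead of main
main is 15 commits ahead of feature

feature ahead: 11, main ahead: 15


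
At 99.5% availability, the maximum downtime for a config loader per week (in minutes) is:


Formula: allowed downtime = period * (100 - SLA) / 100
Period (week) = 10080 minutes
Unavailability fraction = (100 - 99.5) / 100
Allowed downtime = 10080 * (100 - 99.5) / 100
Allowed downtime = 50.4 minutes

50.4 minutes


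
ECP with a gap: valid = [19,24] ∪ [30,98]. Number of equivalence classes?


Valid ranges: [19,24] and [30,98]
Class 1: x < 19 — invalid
Class 2: 19 ≤ x ≤ 24 — valid
Class 3: 24 < x < 30 — invalid (gap between ranges)
Class 4: 30 ≤ x ≤ 98 — valid
Class 5: x > 98 — invalid
Total equivalence classes: 5

5 equivalence classes


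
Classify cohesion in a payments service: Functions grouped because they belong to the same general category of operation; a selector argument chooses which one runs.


Reasoning: Grouped by category of activity, not by data or sequence
Type: Logical cohesion

Logical cohesion


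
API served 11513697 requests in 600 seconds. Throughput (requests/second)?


Formula: throughput = requests / seconds
throughput = 11513697 / 600
throughput = 19189.5 requests/second

19189.5 requests/second


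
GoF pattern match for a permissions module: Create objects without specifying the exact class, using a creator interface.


This matches the Factory Method pattern

Factory Method


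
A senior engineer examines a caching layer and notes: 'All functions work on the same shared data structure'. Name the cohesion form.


Reasoning: Functions share data
Type: Communicational cohesion

Communicational cohesion


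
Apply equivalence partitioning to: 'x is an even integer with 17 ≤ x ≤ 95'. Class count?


Constraint: even integers in [17, 95]
Class 1: x < 17 — out-of-range invalid
Class 2: x in [17,95] but odd — wrong type invalid
Class 3: x in [17,95] and even — valid
Class 4: x > 95 — out-of-range invalid
Total equivalence classes: 4

4 equivalence classes


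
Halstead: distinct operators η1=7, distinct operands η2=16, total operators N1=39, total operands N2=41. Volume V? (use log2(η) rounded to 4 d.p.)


Formula: V = N * log2(η), where N = N1 + N2 and η = η1 + η2
η = 7 + 16 = 23
N = 39 + 41 = 80
log2(23) ≈ 4.5236
V = 80 * 4.5236 = 361.89

361.89


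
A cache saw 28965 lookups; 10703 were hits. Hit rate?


Formula: hit rate = hits / (hits + misses) * 100
hit rate = 10703 / (10703 + 18262) * 100
hit rate = 10703 / 28965 * 100
hit rate = 36.95%

36.95%


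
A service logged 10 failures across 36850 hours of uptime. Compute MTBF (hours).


Formula: MTBF = Total operating time / Number of failures
MTBF = 36850 / 10
MTBF = 3685.0 hours

3685.0 hours


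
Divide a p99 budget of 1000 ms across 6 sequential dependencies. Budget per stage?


Formula: per_stage = total_budget / stages
per_stage = 1000 / 6
per_stage = 166.67 ms

166.67 ms


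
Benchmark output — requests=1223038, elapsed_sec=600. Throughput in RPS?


Formula: throughput = requests / seconds
throughput = 1223038 / 600
throughput = 2038.4 requests/second

2038.4 requests/second


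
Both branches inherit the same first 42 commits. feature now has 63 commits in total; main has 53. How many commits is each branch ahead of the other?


Common ancestor: commit #42
feature commits after divergence: 63 - 42 = 21
main commits after divergence: 53 - 42 = 11
feature is 21 commits ahead of main
main is 11 commits ahead of feature

feature ahead: 21, main ahead: 11


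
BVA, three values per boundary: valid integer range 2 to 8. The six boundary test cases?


Range: [2, 8]
Boundaries: just below min, min, min+1, max-1, max, just above max
Values: [1, 2, 3, 7, 8, 9]

[1, 2, 3, 7, 8, 9]


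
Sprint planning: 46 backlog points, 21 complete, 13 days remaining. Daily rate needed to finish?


Formula: Required rate = Remaining points / Days left
Remaining = 46 - 21 = 25 points
Required rate = 25 / 13 = 1.92 points/day

1.92 points/day


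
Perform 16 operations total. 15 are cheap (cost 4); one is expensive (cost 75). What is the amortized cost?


Formula: Amortized cost = Total cost / Operations
Total cost = (15 * 4) + (1 * 75)
Total cost = 60 + 75 = 135
Amortized = 135 / 16 = 8.4375

8.4375


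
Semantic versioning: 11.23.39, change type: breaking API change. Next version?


Current: 11.23.39
Change category: 'breaking API change' → major bump
SemVer rule: major bump → increment MAJOR, reset MINOR and PATCH to 0
New: 12.0.0

12.0.0


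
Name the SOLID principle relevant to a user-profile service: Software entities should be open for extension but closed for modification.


This describes the Open/Closed Principle (OCP)

Open/Closed Principle (OCP)


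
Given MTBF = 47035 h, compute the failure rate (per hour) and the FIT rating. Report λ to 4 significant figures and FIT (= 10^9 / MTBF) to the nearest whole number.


Formula: λ = 1 / MTBF; FIT = λ × 1e9 = 1e9 / MTBF
λ = 1 / 47035 ≈ 2.126e-05 failures/hour
FIT = 1e9 / 47035 ≈ 21261 failures per 1e9 hours (nearest whole number)

λ = 2.126e-05 /h, FIT = 21261


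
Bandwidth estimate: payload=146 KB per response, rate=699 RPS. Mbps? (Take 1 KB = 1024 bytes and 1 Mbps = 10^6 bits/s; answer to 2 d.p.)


Formula: Mbps = payload_bytes * RPS * 8 / 1e6
Payload per request = 146 KB = 146 * 1024 = 149504 bytes
Total bytes/sec = 149504 * 699 = 104503296
Total bits/sec = 104503296 * 8 = 836026368
Mbps = 836026368 / 1e6 = 836.03

836.03 Mbps


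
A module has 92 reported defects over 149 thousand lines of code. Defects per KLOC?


Defect density = defects / KLOC
Defect density = 92 / 149
Defect density = 0.617 defects/KLOC

0.617 defects/KLOC


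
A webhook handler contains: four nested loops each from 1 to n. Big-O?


Reasoning: four levels of nesting
Complexity: O(n^4)

O(n^4)


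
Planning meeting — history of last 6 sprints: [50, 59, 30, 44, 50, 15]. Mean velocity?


Formula: Avg velocity = Total points / Number of sprints
Points: [50, 59, 30, 44, 50, 15]
Sum = 50 + 59 + 30 + 44 + 50 + 15 = 248
Avg velocity = 248 / 6 = 41.33 points/sprint

41.33 points/sprint


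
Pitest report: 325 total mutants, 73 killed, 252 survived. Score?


Mutation score = killed / total * 100
Mutation score = 73 / 325 * 100
Mutation score = 22.46%

22.46%


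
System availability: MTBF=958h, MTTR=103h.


Availability = MTBF / (MTBF + MTTR)
Availability = 958 / (958 + 103)
Availability = 958 / 1061
Availability = 90.2922%

90.2922%


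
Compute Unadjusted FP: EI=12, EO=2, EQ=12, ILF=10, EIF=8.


UFP = EI*4 + EO*5 + EQ*4 + ILF*10 + EIF*7
UFP = 12*4 + 2*5 + 12*4 + 10*10 + 8*7
UFP = 48 + 10 + 48 + 100 + 56
UFP = 262

262


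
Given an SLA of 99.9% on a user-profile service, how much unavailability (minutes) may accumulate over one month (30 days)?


Formula: allowed downtime = period * (100 - SLA) / 100
Period (month (30 days)) = 43200 minutes
Unavailability fraction = (100 - 99.9) / 100
Allowed downtime = 43200 * (100 - 99.9) / 100
Allowed downtime = 43.2 minutes

43.2 minutes


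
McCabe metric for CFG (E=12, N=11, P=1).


Formula: V(G) = E - N + 2P
V(G) = 12 - 11 + 2*1
V(G) = 1 + 2
V(G) = 3

3


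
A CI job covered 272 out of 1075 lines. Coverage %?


Coverage = covered / total * 100
Coverage = 272 / 1075 * 100
Coverage = 25.3%

25.3%


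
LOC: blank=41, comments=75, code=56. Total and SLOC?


Total LOC = blank + comment + code
Total LOC = 41 + 75 + 56 = 172
SLOC (source only) = code = 56

Total LOC: 172, SLOC: 56
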